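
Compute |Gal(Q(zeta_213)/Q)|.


|Gal(Q(zeta_213)/Q)| = phi(213)
= 140

140


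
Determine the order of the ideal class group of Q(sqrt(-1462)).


K = Q(sqrt(-1462)). d mod 4 = 2, so D = disc(K) = 4d = -5848
h(K) equals the number of primitive reduced positive-definite forms (a, b, c) = a*x^2 + b*x*y + c*y^2 with b^2 - 4ac = D,
where reduced means |b| <= a <= c, with b >= 0 whenever |b| = a or a = c, and primitive means gcd(a, b, c) = 1.
Reduced forces 3a^2 <= |D| = 5848, so 1 <= a <= 44; b must have the parity of D, and c = (b^2 - D)/(4a) must be an integer >= a.
Enumerate a = 1..44, b in [-a, a]:
  a=1: (1, 0, 1462)  [1]
  a=2: (2, 0, 731)  [1]
  a=3..6: none
  a=7: (7, -2, 209), (7, 2, 209)  [2]
  a=8..10: none
  a=11: (11, -2, 133), (11, 2, 133)  [2]
  a=12..13: none
  a=14: (14, -12, 107), (14, 12, 107)  [2]
  a=15..16: none
  a=17: (17, 0, 86)  [1]
  a=18: none
  a=19: (19, -2, 77), (19, 2, 77)  [2]
  a=20..21: none
  a=22: (22, -20, 71), (22, 20, 71)  [2]
  a=23..33: none
  a=34: (34, 0, 43)  [1]
  a=35..37: none
  a=38: (38, -36, 47), (38, 36, 47)  [2]
  a=39..44: none
Total reduced forms: 1 + 1 + 2 + 2 + 2 + 1 + 2 + 2 + 1 + 2 = 16
h = 16

16


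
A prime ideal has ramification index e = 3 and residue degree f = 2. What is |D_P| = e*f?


|D_P| = e * f
= 3 * 2
= 6

6


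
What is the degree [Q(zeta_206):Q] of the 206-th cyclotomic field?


The degree equals Euler's totient phi(206).
206 = 2 * 103
phi(206) = 102

102


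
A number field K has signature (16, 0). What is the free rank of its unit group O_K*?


By Dirichlet's unit theorem:
rank = r1 + r2 - 1
= 16 + 0 - 1
= 15

15


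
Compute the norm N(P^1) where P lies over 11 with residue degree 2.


N(P^a) = p^(a*f)
= 11^(1*2)
= 11^2
= 121

121


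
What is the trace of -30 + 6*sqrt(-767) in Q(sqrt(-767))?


Tr(a + b*sqrt(d)) = (a + b*sqrt(d)) + (a - b*sqrt(d)) = 2a
= 2 * (-30)
= -60

-60


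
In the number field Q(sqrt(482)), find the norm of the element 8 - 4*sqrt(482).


N(a + b*sqrt(d)) = a^2 - d*b^2
= (8)^2 - (482)*(-4)^2
= 64 - 7712
= -7648

-7648


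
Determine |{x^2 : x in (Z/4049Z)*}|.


For prime p, the number of non-zero quadratic residues is (p-1)/2.
= (4049-1)/2
= 2024

2024


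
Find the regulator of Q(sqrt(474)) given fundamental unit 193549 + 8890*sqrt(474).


epsilon = 193549 + 8890*sqrt(474)
= 387098.0000
R = ln(387098.0000)
= 12.8664

12.8664


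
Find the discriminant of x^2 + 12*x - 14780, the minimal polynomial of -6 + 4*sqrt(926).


The element -6 + 4*sqrt(926) has minimal polynomial:
x^2 + 12*x - 14780
Discriminant = (12)^2 - 4*(-14780)
= 144 + 59120
= 59264

59264


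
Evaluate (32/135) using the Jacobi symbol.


Compute (32/135) via quadratic reciprocity:
  pull out 2: (2/135) = +1  (since 135 mod 8 = 7)
  pull out 2: (2/135) = +1  (since 135 mod 8 = 7)
  pull out 2: (2/135) = +1  (since 135 mod 8 = 7)
  pull out 2: (2/135) = +1  (since 135 mod 8 = 7)
  pull out 2: (2/135) = +1  (since 135 mod 8 = 7)
  (1/135) = 1
Product of signs = 1

1


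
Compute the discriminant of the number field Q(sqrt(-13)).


For K = Q(sqrt(d)) with d squarefree: disc(K) = d if d = 1 mod 4, and disc(K) = 4d if d = 2 or 3 mod 4.
Here d = -13, and d mod 4 = 3.
d = 3 mod 4, not 1 (O_K = Z[sqrt(d)]), so disc(K) = 4d = 4 * (-13) = -52

-52


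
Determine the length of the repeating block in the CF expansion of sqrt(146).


Run the CF algorithm for sqrt(146).
a_0 = floor(sqrt(146)) = 12; set m_0=0, q_0=1.
Recurrence: m' = q*a - m,  q' = (d - m'^2)/q,  a' = floor((a_0 + m')/q').
  step 1: m=12, q=2, a=12
  step 2: m=12, q=1, a=24
a_2 = 2*a_0 = 24, so the period closes here.
sqrt(146) = [12; 12, 24]
Period length = 2

2


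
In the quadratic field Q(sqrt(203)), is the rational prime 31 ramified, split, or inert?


K = Q(sqrt(203)). Since d mod 4 = 3, disc(K) = 812.
Check p | disc: 812 mod 31 = 6.
p does not divide disc. Compute Legendre symbol (d/p):
17^((31-1)/2) mod 31 = -1
(d/p) = -1, so p is inert: (p) stays prime with e=1, f=2, g=1.
Therefore p is inert.

inert


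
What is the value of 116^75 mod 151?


p = 151 is prime and the exponent is (p-1)/2 = 75, so by Euler's criterion 116^75 = (116/151) = +1 or -1 mod 151.
Compute by square-and-multiply:
  75 = 64 + 8 + 2 + 1 (binary 1001011)
  Repeated squaring mod 151: 116^1 = 116, 116^2 = 17, 116^4 = 138, 116^8 = 18, 116^16 = 22, 116^32 = 31, 116^64 = 55
  116^75 = 116^64 * 116^8 * 116^2 * 116^1 = 55 * 18 * 17 * 116 mod 151
    55 * 18 = 990 = 84 mod 151
    84 * 17 = 1428 = 69 mod 151
    69 * 116 = 8004 = 1 mod 151
  116^75 = 1 mod 151
Result 1: 116 is a quadratic residue mod 151.
116^75 mod 151 = 1

1


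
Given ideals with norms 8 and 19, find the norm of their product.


N(IJ) = N(I) * N(J)
= 8 * 19
= 152

152


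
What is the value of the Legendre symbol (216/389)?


p = 389 is prime, so compute (216/389) with the reciprocity algorithm (Jacobi-symbol steps: pull out 2s via (2/n), flip via reciprocity, reduce):
  pull out 2: (2/389) = -1  (since 389 mod 8 = 5)
  pull out 2: (2/389) = -1  (since 389 mod 8 = 5)
  pull out 2: (2/389) = -1  (since 389 mod 8 = 5)
  reciprocity: (27/389) -> +(389/27)
  reduce: (11/27)
  reciprocity: (11/27) -> -(27/11)
  reduce: (5/11)
  reciprocity: (5/11) -> +(11/5)
  reduce: (1/5)
  (1/5) = 1
Product of signs = 1
(216/389) = 1

1


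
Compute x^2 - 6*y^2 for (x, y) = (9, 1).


x^2 - d*y^2
= 9^2 - 6*1^2
= 81 - 6
= 75

75


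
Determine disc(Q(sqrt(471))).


For K = Q(sqrt(d)) with d squarefree: disc(K) = d if d = 1 mod 4, and disc(K) = 4d if d = 2 or 3 mod 4.
Here d = 471, and d mod 4 = 3.
d = 3 mod 4, not 1 (O_K = Z[sqrt(d)]), so disc(K) = 4d = 4 * (471) = 1884

1884


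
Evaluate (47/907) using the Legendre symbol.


p = 907 is prime, so compute (47/907) with the reciprocity algorithm (Jacobi-symbol steps: pull out 2s via (2/n), flip via reciprocity, reduce):
  reciprocity: (47/907) -> -(907/47)
  reduce: (14/47)
  pull out 2: (2/47) = +1  (since 47 mod 8 = 7)
  reciprocity: (7/47) -> -(47/7)
  reduce: (5/7)
  reciprocity: (5/7) -> +(7/5)
  reduce: (2/5)
  pull out 2: (2/5) = -1  (since 5 mod 8 = 5)
  (1/5) = 1
Product of signs = -1
(47/907) = -1

-1


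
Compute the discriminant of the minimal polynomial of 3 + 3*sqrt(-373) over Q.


The element 3 + 3*sqrt(-373) has minimal polynomial:
x^2 - 6*x + 3366
Discriminant = (-6)^2 - 4*(3366)
= 36 - 13464
= -13428

-13428


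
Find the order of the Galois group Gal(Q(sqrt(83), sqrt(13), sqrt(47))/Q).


The 3 square roots of distinct primes are multiplicatively independent over Q,
so [K:Q] = 2^3 and Gal(K/Q) is isomorphic to (Z/2Z)^3.
|Gal| = 2^3 = 8

8


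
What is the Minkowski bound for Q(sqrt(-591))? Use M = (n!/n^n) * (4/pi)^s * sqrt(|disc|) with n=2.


d = -591, d mod 4 = 1, so disc(K) = d = -591; |disc(K)| = 591
Imaginary quadratic field, so n = 2, s = r2 = 1, r1 = 0
M = (n!/n^n) * (4/pi)^s * sqrt(|disc(K)|) = (2!/2^2) * (4/pi)^1 * sqrt(591)
= 0.5 * 1.273240 * 24.310492
= 15.4765

15.4765


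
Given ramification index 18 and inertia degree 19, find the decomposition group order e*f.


|D_P| = e * f
= 18 * 19
= 342

342


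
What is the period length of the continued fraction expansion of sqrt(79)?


Run the CF algorithm for sqrt(79).
a_0 = floor(sqrt(79)) = 8; set m_0=0, q_0=1.
Recurrence: m' = q*a - m,  q' = (d - m'^2)/q,  a' = floor((a_0 + m')/q').
  step 1: m=8, q=15, a=1
  step 2: m=7, q=2, a=7
  step 3: m=7, q=15, a=1
  step 4: m=8, q=1, a=16
a_4 = 2*a_0 = 16, so the period closes here.
sqrt(79) = [8; 1, 7, 1, 16]
Period length = 4

4


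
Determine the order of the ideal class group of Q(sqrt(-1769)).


K = Q(sqrt(-1769)). d mod 4 = 3, so D = disc(K) = 4d = -7076
h(K) equals the number of primitive reduced positive-definite forms (a, b, c) = a*x^2 + b*x*y + c*y^2 with b^2 - 4ac = D,
where reduced means |b| <= a <= c, with b >= 0 whenever |b| = a or a = c, and primitive means gcd(a, b, c) = 1.
Reduced forces 3a^2 <= |D| = 7076, so 1 <= a <= 48; b must have the parity of D, and c = (b^2 - D)/(4a) must be an integer >= a.
Enumerate a = 1..48, b in [-a, a]:
  a=1: (1, 0, 1769)  [1]
  a=2: (2, 2, 885)  [1]
  a=3: (3, -2, 590), (3, 2, 590)  [2]
  a=4: none
  a=5: (5, -2, 354), (5, 2, 354)  [2]
  a=6: (6, -2, 295), (6, 2, 295)  [2]
  a=7: (7, -6, 254), (7, 6, 254)  [2]
  a=8: none
  a=9: (9, -4, 197), (9, 4, 197)  [2]
  a=10: (10, -2, 177), (10, 2, 177)  [2]
  a=11..12: none
  a=13: (13, -10, 138), (13, 10, 138)  [2]
  a=14: (14, -6, 127), (14, 6, 127)  [2]
  a=15: (15, -8, 119), (15, -2, 118), (15, 2, 118), (15, 8, 119)  [4]
  a=16: none
  a=17: (17, -8, 105), (17, 8, 105)  [2]
  a=18: (18, -14, 101), (18, 14, 101)  [2]
  a=19: (19, -12, 95), (19, 12, 95)  [2]
  a=20: none
  a=21: (21, -20, 89), (21, -8, 85), (21, 8, 85), (21, 20, 89)  [4]
  a=22: none
  a=23: (23, -10, 78), (23, 10, 78)  [2]
  a=24: none
  a=25: (25, -18, 74), (25, 18, 74)  [2]
  a=26: (26, -10, 69), (26, 10, 69)  [2]
  a=27: (27, -22, 70), (27, 22, 70)  [2]
  a=28: none
  a=29: (29, 0, 61)  [1]
  a=30: (30, -22, 63), (30, -2, 59), (30, 2, 59), (30, 22, 63)  [4]
  a=31..33: none
  a=34: (34, -26, 57), (34, 26, 57)  [2]
  a=35: (35, -22, 54), (35, -8, 51), (35, 8, 51), (35, 22, 54)  [4]
  a=36: none
  a=37: (37, -18, 50), (37, 18, 50)  [2]
  a=38: (38, -26, 51), (38, 26, 51)  [2]
  a=39: (39, -16, 47), (39, -10, 46), (39, 10, 46), (39, 16, 47)  [4]
  a=40..41: none
  a=42: (42, -34, 49), (42, -22, 45), (42, 22, 45), (42, 34, 49)  [4]
  a=43..44: none
  a=45: (45, 32, 45)  [1]
  a=46..48: none
Total reduced forms: 1 + 1 + 2 + 2 + 2 + 2 + 2 + 2 + 2 + 2 + 4 + 2 + 2 + 2 + 4 + 2 + 2 + 2 + 2 + 1 + 4 + 2 + 4 + 2 + 2 + 4 + 4 + 1 = 64
h = 64

64


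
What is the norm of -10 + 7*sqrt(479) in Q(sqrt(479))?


N(a + b*sqrt(d)) = a^2 - d*b^2
= (-10)^2 - (479)*(7)^2
= 100 - 23471
= -23371

-23371


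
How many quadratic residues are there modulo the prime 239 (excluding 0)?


For prime p, the number of non-zero quadratic residues is (p-1)/2.
= (239-1)/2
= 119

119


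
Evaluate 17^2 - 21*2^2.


x^2 - d*y^2
= 17^2 - 21*2^2
= 289 - 84
= 205

205


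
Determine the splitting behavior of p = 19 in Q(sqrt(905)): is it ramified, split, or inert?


K = Q(sqrt(905)). Since d mod 4 = 1, disc(K) = 905.
Check p | disc: 905 mod 19 = 12.
p does not divide disc. Compute Legendre symbol (d/p):
12^((19-1)/2) mod 19 = -1
(d/p) = -1, so p is inert: (p) stays prime with e=1, f=2, g=1.
Therefore p is inert.

inert


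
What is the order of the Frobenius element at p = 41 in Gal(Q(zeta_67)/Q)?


The Frobenius at p in Gal(Q(zeta_n)/Q) = (Z/nZ)* is the class of p, so its order is ord_67(41), the smallest k >= 1 with 41^k = 1 mod 67.
n = 67 = 67, phi(67) = 66; the order divides phi(n).
Divisors of 66: 1, 2, 3, 6, 11, 22, 33, 66
Repeated squaring mod 67: 41^1 = 41, 41^2 = 6, 41^4 = 36, 41^8 = 23, 41^16 = 60, 41^32 = 49, 41^64 = 56
Test divisors in increasing order:
  k=1: 41^1 = 41 mod 67
  k=2: 41^2 = 6 mod 67
  k=3: 41^3 = 6 * 41 = 45 mod 67
  k=6: 41^6 = 36 * 6 = 15 mod 67
  k=11: 41^11 = 23 * 6 * 41 = 30 mod 67
  k=22: 41^22 = 60 * 36 * 6 = 29 mod 67
  k=33: 41^33 = 49 * 41 = 66 mod 67
  k=66: 41^66 = 56 * 6 = 1 mod 67  <- first divisor giving 1
Order = 66

66


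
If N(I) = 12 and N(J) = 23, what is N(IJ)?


N(IJ) = N(I) * N(J)
= 12 * 23
= 276

276


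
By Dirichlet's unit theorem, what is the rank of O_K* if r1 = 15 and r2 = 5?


By Dirichlet's unit theorem:
rank = r1 + r2 - 1
= 15 + 5 - 1
= 19

19


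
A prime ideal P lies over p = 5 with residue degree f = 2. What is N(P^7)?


N(P^a) = p^(a*f)
= 5^(7*2)
= 5^14
= 6103515625

6103515625


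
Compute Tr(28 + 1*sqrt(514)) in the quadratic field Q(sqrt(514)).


Tr(a + b*sqrt(d)) = (a + b*sqrt(d)) + (a - b*sqrt(d)) = 2a
= 2 * (28)
= 56

56


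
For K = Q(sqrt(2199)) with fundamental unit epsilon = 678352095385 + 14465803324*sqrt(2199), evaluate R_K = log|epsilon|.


epsilon = 678352095385 + 14465803324*sqrt(2199)
= 1.3567e+12
R = ln(1.3567e+12)
= 27.9361

27.9361


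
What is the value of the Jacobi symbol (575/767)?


Compute (575/767) via quadratic reciprocity:
  reciprocity: (575/767) -> -(767/575)
  reduce: (192/575)
  pull out 2: (2/575) = +1  (since 575 mod 8 = 7)
  pull out 2: (2/575) = +1  (since 575 mod 8 = 7)
  pull out 2: (2/575) = +1  (since 575 mod 8 = 7)
  pull out 2: (2/575) = +1  (since 575 mod 8 = 7)
  pull out 2: (2/575) = +1  (since 575 mod 8 = 7)
  pull out 2: (2/575) = +1  (since 575 mod 8 = 7)
  reciprocity: (3/575) -> -(575/3)
  reduce: (2/3)
  pull out 2: (2/3) = -1  (since 3 mod 8 = 3)
  (1/3) = 1
Product of signs = -1

-1


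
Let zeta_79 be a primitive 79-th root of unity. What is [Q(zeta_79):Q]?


The degree equals Euler's totient phi(79).
79 = 79
phi(79) = 78

78


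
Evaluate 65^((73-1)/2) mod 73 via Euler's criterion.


p = 73 is prime and the exponent is (p-1)/2 = 36, so by Euler's criterion 65^36 = (65/73) = +1 or -1 mod 73.
Compute by square-and-multiply:
  36 = 32 + 4 (binary 100100)
  Repeated squaring mod 73: 65^1 = 65, 65^2 = 64, 65^4 = 8, 65^8 = 64, 65^16 = 8, 65^32 = 64
  65^36 = 65^32 * 65^4 = 64 * 8 mod 73
    64 * 8 = 512 = 1 mod 73
  65^36 = 1 mod 73
Result 1: 65 is a quadratic residue mod 73.
65^36 mod 73 = 1

1


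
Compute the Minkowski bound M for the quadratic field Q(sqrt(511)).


d = 511, d mod 4 = 3, so disc(K) = 4d = 2044; |disc(K)| = 2044
Real quadratic field, so n = 2, s = r2 = 0, r1 = 2
M = (n!/n^n) * (4/pi)^s * sqrt(|disc(K)|) = (2!/2^2) * (4/pi)^0 * sqrt(2044)
= 0.5 * 1.000000 * 45.210618
= 22.6053

22.6053


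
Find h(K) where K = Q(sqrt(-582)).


K = Q(sqrt(-582)). d mod 4 = 2, so D = disc(K) = 4d = -2328
h(K) equals the number of primitive reduced positive-definite forms (a, b, c) = a*x^2 + b*x*y + c*y^2 with b^2 - 4ac = D,
where reduced means |b| <= a <= c, with b >= 0 whenever |b| = a or a = c, and primitive means gcd(a, b, c) = 1.
Reduced forces 3a^2 <= |D| = 2328, so 1 <= a <= 27; b must have the parity of D, and c = (b^2 - D)/(4a) must be an integer >= a.
Enumerate a = 1..27, b in [-a, a]:
  a=1: (1, 0, 582)  [1]
  a=2: (2, 0, 291)  [1]
  a=3: (3, 0, 194)  [1]
  a=4..5: none
  a=6: (6, 0, 97)  [1]
  a=7..10: none
  a=11: (11, -2, 53), (11, 2, 53)  [2]
  a=12: none
  a=13: (13, -8, 46), (13, 8, 46)  [2]
  a=14..16: none
  a=17: (17, -16, 38), (17, 16, 38)  [2]
  a=18: none
  a=19: (19, -16, 34), (19, 16, 34)  [2]
  a=20..21: none
  a=22: (22, -20, 31), (22, 20, 31)  [2]
  a=23: (23, -8, 26), (23, 8, 26)  [2]
  a=24..27: none
Total reduced forms: 1 + 1 + 1 + 1 + 2 + 2 + 2 + 2 + 2 + 2 = 16
h = 16

16


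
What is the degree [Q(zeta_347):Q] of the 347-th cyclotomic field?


The degree equals Euler's totient phi(347).
347 = 347
phi(347) = 346

346


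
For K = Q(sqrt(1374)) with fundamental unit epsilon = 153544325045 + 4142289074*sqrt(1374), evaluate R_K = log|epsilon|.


epsilon = 153544325045 + 4142289074*sqrt(1374)
= 3.0709e+11
R = ln(3.0709e+11)
= 26.4504

26.4504


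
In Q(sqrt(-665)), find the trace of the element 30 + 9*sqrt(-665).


Tr(a + b*sqrt(d)) = (a + b*sqrt(d)) + (a - b*sqrt(d)) = 2a
= 2 * (30)
= 60

60


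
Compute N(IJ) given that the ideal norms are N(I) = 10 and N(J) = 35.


N(IJ) = N(I) * N(J)
= 10 * 35
= 350

350


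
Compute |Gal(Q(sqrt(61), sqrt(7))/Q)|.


The 2 square roots of distinct primes are multiplicatively independent over Q,
so [K:Q] = 2^2 and Gal(K/Q) is isomorphic to (Z/2Z)^2.
|Gal| = 2^2 = 4

4


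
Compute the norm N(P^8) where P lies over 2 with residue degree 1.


N(P^a) = p^(a*f)
= 2^(8*1)
= 2^8
= 256

256


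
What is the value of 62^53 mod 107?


p = 107 is prime and the exponent is (p-1)/2 = 53, so by Euler's criterion 62^53 = (62/107) = +1 or -1 mod 107.
Compute by square-and-multiply:
  53 = 32 + 16 + 4 + 1 (binary 110101)
  Repeated squaring mod 107: 62^1 = 62, 62^2 = 99, 62^4 = 64, 62^8 = 30, 62^16 = 44, 62^32 = 10
  62^53 = 62^32 * 62^16 * 62^4 * 62^1 = 10 * 44 * 64 * 62 mod 107
    10 * 44 = 440 = 12 mod 107
    12 * 64 = 768 = 19 mod 107
    19 * 62 = 1178 = 1 mod 107
  62^53 = 1 mod 107
Result 1: 62 is a quadratic residue mod 107.
62^53 mod 107 = 1

1


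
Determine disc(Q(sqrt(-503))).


For K = Q(sqrt(d)) with d squarefree: disc(K) = d if d = 1 mod 4, and disc(K) = 4d if d = 2 or 3 mod 4.
Here d = -503, and d mod 4 = 1.
d = 1 mod 4 (O_K = Z[(1+sqrt(d))/2]), so disc(K) = d = -503

-503


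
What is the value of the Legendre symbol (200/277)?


p = 277 is prime, so compute (200/277) with the reciprocity algorithm (Jacobi-symbol steps: pull out 2s via (2/n), flip via reciprocity, reduce):
  pull out 2: (2/277) = -1  (since 277 mod 8 = 5)
  pull out 2: (2/277) = -1  (since 277 mod 8 = 5)
  pull out 2: (2/277) = -1  (since 277 mod 8 = 5)
  reciprocity: (25/277) -> +(277/25)
  reduce: (2/25)
  pull out 2: (2/25) = +1  (since 25 mod 8 = 1)
  (1/25) = 1
Product of signs = -1
(200/277) = -1

-1


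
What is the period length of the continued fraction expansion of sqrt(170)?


Run the CF algorithm for sqrt(170).
a_0 = floor(sqrt(170)) = 13; set m_0=0, q_0=1.
Recurrence: m' = q*a - m,  q' = (d - m'^2)/q,  a' = floor((a_0 + m')/q').
  step 1: m=13, q=1, a=26
a_1 = 2*a_0 = 26, so the period closes here.
sqrt(170) = [13; 26]
Period length = 1

1


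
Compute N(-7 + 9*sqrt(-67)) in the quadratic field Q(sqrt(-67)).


N(a + b*sqrt(d)) = a^2 - d*b^2
= (-7)^2 - (-67)*(9)^2
= 49 + 5427
= 5476

5476


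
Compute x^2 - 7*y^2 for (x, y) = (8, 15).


x^2 - d*y^2
= 8^2 - 7*15^2
= 64 - 1575
= -1511

-1511


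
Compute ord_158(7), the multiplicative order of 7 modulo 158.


We want ord_158(7), the smallest k >= 1 with 7^k = 1 mod 158.
n = 158 = 2 * 79, phi(158) = 78; the order divides phi(n).
Divisors of 78: 1, 2, 3, 6, 13, 26, 39, 78
Repeated squaring mod 158: 7^1 = 7, 7^2 = 49, 7^4 = 31, 7^8 = 13, 7^16 = 11, 7^32 = 121, 7^64 = 105
Test divisors in increasing order:
  k=1: 7^1 = 7 mod 158
  k=2: 7^2 = 49 mod 158
  k=3: 7^3 = 49 * 7 = 27 mod 158
  k=6: 7^6 = 31 * 49 = 97 mod 158
  k=13: 7^13 = 13 * 31 * 7 = 135 mod 158
  k=26: 7^26 = 11 * 13 * 49 = 55 mod 158
  k=39: 7^39 = 121 * 31 * 49 * 7 = 157 mod 158
  k=78: 7^78 = 105 * 13 * 31 * 49 = 1 mod 158  <- first divisor giving 1
Order = 78

78


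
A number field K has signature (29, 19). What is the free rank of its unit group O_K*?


By Dirichlet's unit theorem:
rank = r1 + r2 - 1
= 29 + 19 - 1
= 47

47


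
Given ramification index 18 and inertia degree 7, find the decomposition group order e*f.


|D_P| = e * f
= 18 * 7
= 126

126


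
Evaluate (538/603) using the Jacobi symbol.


Compute (538/603) via quadratic reciprocity:
  pull out 2: (2/603) = -1  (since 603 mod 8 = 3)
  reciprocity: (269/603) -> +(603/269)
  reduce: (65/269)
  reciprocity: (65/269) -> +(269/65)
  reduce: (9/65)
  reciprocity: (9/65) -> +(65/9)
  reduce: (2/9)
  pull out 2: (2/9) = +1  (since 9 mod 8 = 1)
  (1/9) = 1
Product of signs = -1

-1


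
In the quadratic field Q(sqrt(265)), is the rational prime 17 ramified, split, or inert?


K = Q(sqrt(265)). Since d mod 4 = 1, disc(K) = 265.
Check p | disc: 265 mod 17 = 10.
p does not divide disc. Compute Legendre symbol (d/p):
10^((17-1)/2) mod 17 = -1
(d/p) = -1, so p is inert: (p) stays prime with e=1, f=2, g=1.
Therefore p is inert.

inert


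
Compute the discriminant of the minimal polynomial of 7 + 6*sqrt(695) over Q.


The element 7 + 6*sqrt(695) has minimal polynomial:
x^2 - 14*x - 24971
Discriminant = (-14)^2 - 4*(-24971)
= 196 + 99884
= 100080

100080


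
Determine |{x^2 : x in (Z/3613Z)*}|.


For prime p, the number of non-zero quadratic residues is (p-1)/2.
= (3613-1)/2
= 1806

1806


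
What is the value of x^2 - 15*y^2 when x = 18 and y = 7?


x^2 - d*y^2
= 18^2 - 15*7^2
= 324 - 735
= -411

-411


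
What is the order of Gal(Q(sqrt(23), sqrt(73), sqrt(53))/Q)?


The 3 square roots of distinct primes are multiplicatively independent over Q,
so [K:Q] = 2^3 and Gal(K/Q) is isomorphic to (Z/2Z)^3.
|Gal| = 2^3 = 8

8


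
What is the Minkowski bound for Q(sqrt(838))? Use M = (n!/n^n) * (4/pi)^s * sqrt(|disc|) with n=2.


d = 838, d mod 4 = 2, so disc(K) = 4d = 3352; |disc(K)| = 3352
Real quadratic field, so n = 2, s = r2 = 0, r1 = 2
M = (n!/n^n) * (4/pi)^s * sqrt(|disc(K)|) = (2!/2^2) * (4/pi)^0 * sqrt(3352)
= 0.5 * 1.000000 * 57.896459
= 28.9482

28.9482


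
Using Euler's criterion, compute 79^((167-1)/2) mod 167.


p = 167 is prime and the exponent is (p-1)/2 = 83, so by Euler's criterion 79^83 = (79/167) = +1 or -1 mod 167.
Compute by square-and-multiply:
  83 = 64 + 16 + 2 + 1 (binary 1010011)
  Repeated squaring mod 167: 79^1 = 79, 79^2 = 62, 79^4 = 3, 79^8 = 9, 79^16 = 81, 79^32 = 48, 79^64 = 133
  79^83 = 79^64 * 79^16 * 79^2 * 79^1 = 133 * 81 * 62 * 79 mod 167
    133 * 81 = 10773 = 85 mod 167
    85 * 62 = 5270 = 93 mod 167
    93 * 79 = 7347 = 166 mod 167
  79^83 = 166 mod 167
Result 166 = p - 1 = -1 mod 167: 79 is a quadratic non-residue mod 167. As a residue in [0, p-1] the value is 166.
79^83 mod 167 = 166

166


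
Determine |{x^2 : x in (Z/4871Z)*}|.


For prime p, the number of non-zero quadratic residues is (p-1)/2.
= (4871-1)/2
= 2435

2435


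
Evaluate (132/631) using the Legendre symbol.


p = 631 is prime, so compute (132/631) with the reciprocity algorithm (Jacobi-symbol steps: pull out 2s via (2/n), flip via reciprocity, reduce):
  pull out 2: (2/631) = +1  (since 631 mod 8 = 7)
  pull out 2: (2/631) = +1  (since 631 mod 8 = 7)
  reciprocity: (33/631) -> +(631/33)
  reduce: (4/33)
  pull out 2: (2/33) = +1  (since 33 mod 8 = 1)
  pull out 2: (2/33) = +1  (since 33 mod 8 = 1)
  (1/33) = 1
Product of signs = 1
(132/631) = 1

1


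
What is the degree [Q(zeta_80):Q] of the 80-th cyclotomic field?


The degree equals Euler's totient phi(80).
80 = 2^4 * 5
phi(80) = 32

32


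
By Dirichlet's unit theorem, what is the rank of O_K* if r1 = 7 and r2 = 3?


By Dirichlet's unit theorem:
rank = r1 + r2 - 1
= 7 + 3 - 1
= 9

9


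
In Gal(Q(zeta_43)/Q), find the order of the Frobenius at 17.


The Frobenius at p in Gal(Q(zeta_n)/Q) = (Z/nZ)* is the class of p, so its order is ord_43(17), the smallest k >= 1 with 17^k = 1 mod 43.
n = 43 = 43, phi(43) = 42; the order divides phi(n).
Divisors of 42: 1, 2, 3, 6, 7, 14, 21, 42
Repeated squaring mod 43: 17^1 = 17, 17^2 = 31, 17^4 = 15, 17^8 = 10, 17^16 = 14, 17^32 = 24
Test divisors in increasing order:
  k=1: 17^1 = 17 mod 43
  k=2: 17^2 = 31 mod 43
  k=3: 17^3 = 31 * 17 = 11 mod 43
  k=6: 17^6 = 15 * 31 = 35 mod 43
  k=7: 17^7 = 15 * 31 * 17 = 36 mod 43
  k=14: 17^14 = 10 * 15 * 31 = 6 mod 43
  k=21: 17^21 = 14 * 15 * 17 = 1 mod 43  <- first divisor giving 1
Order = 21

21


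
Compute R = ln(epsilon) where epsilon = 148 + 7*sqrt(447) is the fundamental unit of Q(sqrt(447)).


epsilon = 148 + 7*sqrt(447)
= 295.9966
R = ln(295.9966)
= 5.6903

5.6903


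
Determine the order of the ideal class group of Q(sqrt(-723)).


K = Q(sqrt(-723)). d mod 4 = 1, so D = disc(K) = d = -723
h(K) equals the number of primitive reduced positive-definite forms (a, b, c) = a*x^2 + b*x*y + c*y^2 with b^2 - 4ac = D,
where reduced means |b| <= a <= c, with b >= 0 whenever |b| = a or a = c, and primitive means gcd(a, b, c) = 1.
Reduced forces 3a^2 <= |D| = 723, so 1 <= a <= 15; b must have the parity of D, and c = (b^2 - D)/(4a) must be an integer >= a.
Enumerate a = 1..15, b in [-a, a]:
  a=1: (1, 1, 181)  [1]
  a=2: none
  a=3: (3, 3, 61)  [1]
  a=4..10: none
  a=11: (11, -5, 17), (11, 5, 17)  [2]
  a=12..15: none
Total reduced forms: 1 + 1 + 2 = 4
h = 4

4


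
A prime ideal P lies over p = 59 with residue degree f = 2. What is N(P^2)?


N(P^a) = p^(a*f)
= 59^(2*2)
= 59^4
= 12117361

12117361


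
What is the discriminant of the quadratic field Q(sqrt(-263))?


For K = Q(sqrt(d)) with d squarefree: disc(K) = d if d = 1 mod 4, and disc(K) = 4d if d = 2 or 3 mod 4.
Here d = -263, and d mod 4 = 1.
d = 1 mod 4 (O_K = Z[(1+sqrt(d))/2]), so disc(K) = d = -263

-263


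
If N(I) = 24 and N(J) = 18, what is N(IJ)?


N(IJ) = N(I) * N(J)
= 24 * 18
= 432

432


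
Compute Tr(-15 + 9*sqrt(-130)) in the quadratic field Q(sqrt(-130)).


Tr(a + b*sqrt(d)) = (a + b*sqrt(d)) + (a - b*sqrt(d)) = 2a
= 2 * (-15)
= -30

-30


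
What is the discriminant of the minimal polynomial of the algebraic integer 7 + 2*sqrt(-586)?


The element 7 + 2*sqrt(-586) has minimal polynomial:
x^2 - 14*x + 2393
Discriminant = (-14)^2 - 4*(2393)
= 196 - 9572
= -9376

-9376


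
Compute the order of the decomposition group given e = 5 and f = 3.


|D_P| = e * f
= 5 * 3
= 15

15


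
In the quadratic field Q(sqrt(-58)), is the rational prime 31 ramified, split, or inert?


K = Q(sqrt(-58)). Since d mod 4 = 2, disc(K) = -232.
Check p | disc: -232 mod 31 = 16.
p does not divide disc. Compute Legendre symbol (d/p):
4^((31-1)/2) mod 31 = 1
(d/p) = 1, so p splits: (p) = P*P' with e=1, f=1, g=2.
Therefore p is split.

split


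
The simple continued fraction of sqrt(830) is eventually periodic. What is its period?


Run the CF algorithm for sqrt(830).
a_0 = floor(sqrt(830)) = 28; set m_0=0, q_0=1.
Recurrence: m' = q*a - m,  q' = (d - m'^2)/q,  a' = floor((a_0 + m')/q').
  step 1: m=28, q=46, a=1
  step 2: m=18, q=11, a=4
  step 3: m=26, q=14, a=3
  step 4: m=16, q=41, a=1
  step 5: m=25, q=5, a=10
  step 6: m=25, q=41, a=1
  step 7: m=16, q=14, a=3
  step 8: m=26, q=11, a=4
  step 9: m=18, q=46, a=1
  step 10: m=28, q=1, a=56
a_10 = 2*a_0 = 56, so the period closes here.
sqrt(830) = [28; 1, 4, 3, 1, 10, 1, 3, 4, 1, 56]
Period length = 10

10


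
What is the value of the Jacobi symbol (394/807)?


Compute (394/807) via quadratic reciprocity:
  pull out 2: (2/807) = +1  (since 807 mod 8 = 7)
  reciprocity: (197/807) -> +(807/197)
  reduce: (19/197)
  reciprocity: (19/197) -> +(197/19)
  reduce: (7/19)
  reciprocity: (7/19) -> -(19/7)
  reduce: (5/7)
  reciprocity: (5/7) -> +(7/5)
  reduce: (2/5)
  pull out 2: (2/5) = -1  (since 5 mod 8 = 5)
  (1/5) = 1
Product of signs = 1

1


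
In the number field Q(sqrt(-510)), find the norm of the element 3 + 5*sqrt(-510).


N(a + b*sqrt(d)) = a^2 - d*b^2
= (3)^2 - (-510)*(5)^2
= 9 + 12750
= 12759

12759


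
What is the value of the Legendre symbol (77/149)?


p = 149 is prime, so compute (77/149) with the reciprocity algorithm (Jacobi-symbol steps: pull out 2s via (2/n), flip via reciprocity, reduce):
  reciprocity: (77/149) -> +(149/77)
  reduce: (72/77)
  pull out 2: (2/77) = -1  (since 77 mod 8 = 5)
  pull out 2: (2/77) = -1  (since 77 mod 8 = 5)
  pull out 2: (2/77) = -1  (since 77 mod 8 = 5)
  reciprocity: (9/77) -> +(77/9)
  reduce: (5/9)
  reciprocity: (5/9) -> +(9/5)
  reduce: (4/5)
  pull out 2: (2/5) = -1  (since 5 mod 8 = 5)
  pull out 2: (2/5) = -1  (since 5 mod 8 = 5)
  (1/5) = 1
Product of signs = -1
(77/149) = -1

-1


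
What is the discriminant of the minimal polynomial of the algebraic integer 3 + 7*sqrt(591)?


The element 3 + 7*sqrt(591) has minimal polynomial:
x^2 - 6*x - 28950
Discriminant = (-6)^2 - 4*(-28950)
= 36 + 115800
= 115836

115836


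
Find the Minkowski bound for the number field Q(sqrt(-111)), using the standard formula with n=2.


d = -111, d mod 4 = 1, so disc(K) = d = -111; |disc(K)| = 111
Imaginary quadratic field, so n = 2, s = r2 = 1, r1 = 0
M = (n!/n^n) * (4/pi)^s * sqrt(|disc(K)|) = (2!/2^2) * (4/pi)^1 * sqrt(111)
= 0.5 * 1.273240 * 10.535654
= 6.7072

6.7072


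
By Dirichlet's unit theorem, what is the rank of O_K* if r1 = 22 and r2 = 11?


By Dirichlet's unit theorem:
rank = r1 + r2 - 1
= 22 + 11 - 1
= 32

32


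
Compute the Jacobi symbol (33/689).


Compute (33/689) via quadratic reciprocity:
  reciprocity: (33/689) -> +(689/33)
  reduce: (29/33)
  reciprocity: (29/33) -> +(33/29)
  reduce: (4/29)
  pull out 2: (2/29) = -1  (since 29 mod 8 = 5)
  pull out 2: (2/29) = -1  (since 29 mod 8 = 5)
  (1/29) = 1
Product of signs = 1

1


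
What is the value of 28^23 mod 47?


p = 47 is prime and the exponent is (p-1)/2 = 23, so by Euler's criterion 28^23 = (28/47) = +1 or -1 mod 47.
Compute by square-and-multiply:
  23 = 16 + 4 + 2 + 1 (binary 10111)
  Repeated squaring mod 47: 28^1 = 28, 28^2 = 32, 28^4 = 37, 28^8 = 6, 28^16 = 36
  28^23 = 28^16 * 28^4 * 28^2 * 28^1 = 36 * 37 * 32 * 28 mod 47
    36 * 37 = 1332 = 16 mod 47
    16 * 32 = 512 = 42 mod 47
    42 * 28 = 1176 = 1 mod 47
  28^23 = 1 mod 47
Result 1: 28 is a quadratic residue mod 47.
28^23 mod 47 = 1

1


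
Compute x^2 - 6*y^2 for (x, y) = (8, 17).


x^2 - d*y^2
= 8^2 - 6*17^2
= 64 - 1734
= -1670

-1670


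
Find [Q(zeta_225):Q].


The degree equals Euler's totient phi(225).
225 = 3^2 * 5^2
phi(225) = 120

120


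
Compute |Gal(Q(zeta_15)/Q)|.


|Gal(Q(zeta_15)/Q)| = phi(15)
= 8

8


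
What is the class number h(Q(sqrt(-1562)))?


K = Q(sqrt(-1562)). d mod 4 = 2, so D = disc(K) = 4d = -6248
h(K) equals the number of primitive reduced positive-definite forms (a, b, c) = a*x^2 + b*x*y + c*y^2 with b^2 - 4ac = D,
where reduced means |b| <= a <= c, with b >= 0 whenever |b| = a or a = c, and primitive means gcd(a, b, c) = 1.
Reduced forces 3a^2 <= |D| = 6248, so 1 <= a <= 45; b must have the parity of D, and c = (b^2 - D)/(4a) must be an integer >= a.
Enumerate a = 1..45, b in [-a, a]:
  a=1: (1, 0, 1562)  [1]
  a=2: (2, 0, 781)  [1]
  a=3: (3, -2, 521), (3, 2, 521)  [2]
  a=4..5: none
  a=6: (6, -4, 261), (6, 4, 261)  [2]
  a=7..8: none
  a=9: (9, -4, 174), (9, 4, 174)  [2]
  a=10: none
  a=11: (11, 0, 142)  [1]
  a=12..16: none
  a=17: (17, -12, 94), (17, 12, 94)  [2]
  a=18: (18, -4, 87), (18, 4, 87)  [2]
  a=19..21: none
  a=22: (22, 0, 71)  [1]
  a=23: (23, -10, 69), (23, 10, 69)  [2]
  a=24..26: none
  a=27: (27, -4, 58), (27, 4, 58)  [2]
  a=28: none
  a=29: (29, -4, 54), (29, 4, 54)  [2]
  a=30: none
  a=31: (31, -18, 53), (31, 18, 53)  [2]
  a=32: none
  a=33: (33, -22, 51), (33, 22, 51)  [2]
  a=34: (34, -12, 47), (34, 12, 47)  [2]
  a=35..40: none
  a=41: (41, -36, 46), (41, 36, 46)  [2]
  a=42..45: none
Total reduced forms: 1 + 1 + 2 + 2 + 2 + 1 + 2 + 2 + 1 + 2 + 2 + 2 + 2 + 2 + 2 + 2 = 28
h = 28

28


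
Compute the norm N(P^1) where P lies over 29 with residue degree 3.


N(P^a) = p^(a*f)
= 29^(1*3)
= 29^3
= 24389

24389


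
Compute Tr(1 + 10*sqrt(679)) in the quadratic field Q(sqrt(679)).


Tr(a + b*sqrt(d)) = (a + b*sqrt(d)) + (a - b*sqrt(d)) = 2a
= 2 * (1)
= 2

2


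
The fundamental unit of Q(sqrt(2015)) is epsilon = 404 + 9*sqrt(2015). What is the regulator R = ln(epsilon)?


epsilon = 404 + 9*sqrt(2015)
= 807.9988
R = ln(807.9988)
= 6.6946

6.6946


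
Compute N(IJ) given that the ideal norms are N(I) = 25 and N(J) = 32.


N(IJ) = N(I) * N(J)
= 25 * 32
= 800

800


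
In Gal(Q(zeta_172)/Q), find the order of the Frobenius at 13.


The Frobenius at p in Gal(Q(zeta_n)/Q) = (Z/nZ)* is the class of p, so its order is ord_172(13), the smallest k >= 1 with 13^k = 1 mod 172.
n = 172 = 2^2 * 43, phi(172) = 84; the order divides phi(n).
Divisors of 84: 1, 2, 3, 4, 6, 7, 12, 14, 21, 28, 42, 84
Repeated squaring mod 172: 13^1 = 13, 13^2 = 169, 13^4 = 9, 13^8 = 81, 13^16 = 25, 13^32 = 109, 13^64 = 13
Test divisors in increasing order:
  k=1: 13^1 = 13 mod 172
  k=2: 13^2 = 169 mod 172
  k=3: 13^3 = 169 * 13 = 133 mod 172
  k=4: 13^4 = 9 mod 172
  k=6: 13^6 = 9 * 169 = 145 mod 172
  k=7: 13^7 = 9 * 169 * 13 = 165 mod 172
  k=12: 13^12 = 81 * 9 = 41 mod 172
  k=14: 13^14 = 81 * 9 * 169 = 49 mod 172
  k=21: 13^21 = 25 * 9 * 13 = 1 mod 172  <- first divisor giving 1
Order = 21

21


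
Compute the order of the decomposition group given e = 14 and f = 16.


|D_P| = e * f
= 14 * 16
= 224

224


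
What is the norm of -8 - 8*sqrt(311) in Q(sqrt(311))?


N(a + b*sqrt(d)) = a^2 - d*b^2
= (-8)^2 - (311)*(-8)^2
= 64 - 19904
= -19840

-19840


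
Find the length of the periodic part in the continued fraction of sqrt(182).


Run the CF algorithm for sqrt(182).
a_0 = floor(sqrt(182)) = 13; set m_0=0, q_0=1.
Recurrence: m' = q*a - m,  q' = (d - m'^2)/q,  a' = floor((a_0 + m')/q').
  step 1: m=13, q=13, a=2
  step 2: m=13, q=1, a=26
a_2 = 2*a_0 = 26, so the period closes here.
sqrt(182) = [13; 2, 26]
Period length = 2

2


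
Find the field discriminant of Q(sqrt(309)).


For K = Q(sqrt(d)) with d squarefree: disc(K) = d if d = 1 mod 4, and disc(K) = 4d if d = 2 or 3 mod 4.
Here d = 309, and d mod 4 = 1.
d = 1 mod 4 (O_K = Z[(1+sqrt(d))/2]), so disc(K) = d = 309

309


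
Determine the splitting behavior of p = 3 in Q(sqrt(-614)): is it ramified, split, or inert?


K = Q(sqrt(-614)). Since d mod 4 = 2, disc(K) = -2456.
Check p | disc: -2456 mod 3 = 1.
p does not divide disc. Compute Legendre symbol (d/p):
1^((3-1)/2) mod 3 = 1
(d/p) = 1, so p splits: (p) = P*P' with e=1, f=1, g=2.
Therefore p is split.

split


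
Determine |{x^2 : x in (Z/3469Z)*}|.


For prime p, the number of non-zero quadratic residues is (p-1)/2.
= (3469-1)/2
= 1734

1734


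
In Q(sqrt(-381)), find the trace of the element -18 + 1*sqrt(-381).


Tr(a + b*sqrt(d)) = (a + b*sqrt(d)) + (a - b*sqrt(d)) = 2a
= 2 * (-18)
= -36

-36


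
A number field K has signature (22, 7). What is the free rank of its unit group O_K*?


By Dirichlet's unit theorem:
rank = r1 + r2 - 1
= 22 + 7 - 1
= 28

28


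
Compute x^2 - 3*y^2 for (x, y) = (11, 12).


x^2 - d*y^2
= 11^2 - 3*12^2
= 121 - 432
= -311

-311


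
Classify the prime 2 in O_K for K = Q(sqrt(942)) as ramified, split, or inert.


K = Q(sqrt(942)). Since d mod 4 = 2, disc(K) = 3768.
Check p | disc: 3768 mod 2 = 0.
p divides disc, so p ramifies: (p) = P^2 with e=2, f=1, g=1.
Therefore p is ramified.

ramified


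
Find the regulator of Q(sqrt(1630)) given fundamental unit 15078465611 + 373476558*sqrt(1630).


epsilon = 15078465611 + 373476558*sqrt(1630)
= 3.0157e+10
R = ln(3.0157e+10)
= 24.1297

24.1297


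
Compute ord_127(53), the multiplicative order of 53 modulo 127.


We want ord_127(53), the smallest k >= 1 with 53^k = 1 mod 127.
n = 127 = 127, phi(127) = 126; the order divides phi(n).
Divisors of 126: 1, 2, 3, 6, 7, 9, 14, 18, 21, 42, 63, 126
Repeated squaring mod 127: 53^1 = 53, 53^2 = 15, 53^4 = 98, 53^8 = 79, 53^16 = 18, 53^32 = 70, 53^64 = 74
Test divisors in increasing order:
  k=1: 53^1 = 53 mod 127
  k=2: 53^2 = 15 mod 127
  k=3: 53^3 = 15 * 53 = 33 mod 127
  k=6: 53^6 = 98 * 15 = 73 mod 127
  k=7: 53^7 = 98 * 15 * 53 = 59 mod 127
  k=9: 53^9 = 79 * 53 = 123 mod 127
  k=14: 53^14 = 79 * 98 * 15 = 52 mod 127
  k=18: 53^18 = 18 * 15 = 16 mod 127
  k=21: 53^21 = 18 * 98 * 53 = 20 mod 127
  k=42: 53^42 = 70 * 79 * 15 = 19 mod 127
  k=63: 53^63 = 70 * 18 * 79 * 98 * 15 * 53 = 126 mod 127
  k=126: 53^126 = 74 * 70 * 18 * 79 * 98 * 15 = 1 mod 127  <- first divisor giving 1
Order = 126

126


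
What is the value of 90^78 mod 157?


p = 157 is prime and the exponent is (p-1)/2 = 78, so by Euler's criterion 90^78 = (90/157) = +1 or -1 mod 157.
Compute by square-and-multiply:
  78 = 64 + 8 + 4 + 2 (binary 1001110)
  Repeated squaring mod 157: 90^1 = 90, 90^2 = 93, 90^4 = 14, 90^8 = 39, 90^16 = 108, 90^32 = 46, 90^64 = 75
  90^78 = 90^64 * 90^8 * 90^4 * 90^2 = 75 * 39 * 14 * 93 mod 157
    75 * 39 = 2925 = 99 mod 157
    99 * 14 = 1386 = 130 mod 157
    130 * 93 = 12090 = 1 mod 157
  90^78 = 1 mod 157
Result 1: 90 is a quadratic residue mod 157.
90^78 mod 157 = 1

1


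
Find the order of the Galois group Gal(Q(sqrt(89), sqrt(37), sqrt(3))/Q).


The 3 square roots of distinct primes are multiplicatively independent over Q,
so [K:Q] = 2^3 and Gal(K/Q) is isomorphic to (Z/2Z)^3.
|Gal| = 2^3 = 8

8


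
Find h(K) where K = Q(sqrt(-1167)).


K = Q(sqrt(-1167)). d mod 4 = 1, so D = disc(K) = d = -1167
h(K) equals the number of primitive reduced positive-definite forms (a, b, c) = a*x^2 + b*x*y + c*y^2 with b^2 - 4ac = D,
where reduced means |b| <= a <= c, with b >= 0 whenever |b| = a or a = c, and primitive means gcd(a, b, c) = 1.
Reduced forces 3a^2 <= |D| = 1167, so 1 <= a <= 19; b must have the parity of D, and c = (b^2 - D)/(4a) must be an integer >= a.
Enumerate a = 1..19, b in [-a, a]:
  a=1: (1, 1, 292)  [1]
  a=2: (2, -1, 146), (2, 1, 146)  [2]
  a=3: (3, 3, 98)  [1]
  a=4: (4, -1, 73), (4, 1, 73)  [2]
  a=5: none
  a=6: (6, -3, 49), (6, 3, 49)  [2]
  a=7: (7, -3, 42), (7, 3, 42)  [2]
  a=8: (8, -7, 38), (8, 7, 38)  [2]
  a=9..11: none
  a=12: (12, -9, 26), (12, 9, 26)  [2]
  a=13: (13, -9, 24), (13, 9, 24)  [2]
  a=14: (14, -11, 23), (14, -3, 21), (14, 3, 21), (14, 11, 23)  [4]
  a=15: none
  a=16: (16, -7, 19), (16, 7, 19)  [2]
  a=17..19: none
Total reduced forms: 1 + 2 + 1 + 2 + 2 + 2 + 2 + 2 + 2 + 4 + 2 = 22
h = 22

22


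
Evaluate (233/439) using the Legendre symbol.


p = 439 is prime, so compute (233/439) with the reciprocity algorithm (Jacobi-symbol steps: pull out 2s via (2/n), flip via reciprocity, reduce):
  reciprocity: (233/439) -> +(439/233)
  reduce: (206/233)
  pull out 2: (2/233) = +1  (since 233 mod 8 = 1)
  reciprocity: (103/233) -> +(233/103)
  reduce: (27/103)
  reciprocity: (27/103) -> -(103/27)
  reduce: (22/27)
  pull out 2: (2/27) = -1  (since 27 mod 8 = 3)
  reciprocity: (11/27) -> -(27/11)
  reduce: (5/11)
  reciprocity: (5/11) -> +(11/5)
  reduce: (1/5)
  (1/5) = 1
Product of signs = -1
(233/439) = -1

-1


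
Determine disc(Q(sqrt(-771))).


For K = Q(sqrt(d)) with d squarefree: disc(K) = d if d = 1 mod 4, and disc(K) = 4d if d = 2 or 3 mod 4.
Here d = -771, and d mod 4 = 1.
d = 1 mod 4 (O_K = Z[(1+sqrt(d))/2]), so disc(K) = d = -771

-771


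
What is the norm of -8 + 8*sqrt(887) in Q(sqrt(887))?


N(a + b*sqrt(d)) = a^2 - d*b^2
= (-8)^2 - (887)*(8)^2
= 64 - 56768
= -56704

-56704


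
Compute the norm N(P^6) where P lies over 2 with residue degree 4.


N(P^a) = p^(a*f)
= 2^(6*4)
= 2^24
= 16777216

16777216


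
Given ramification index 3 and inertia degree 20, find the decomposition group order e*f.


|D_P| = e * f
= 3 * 20
= 60

60


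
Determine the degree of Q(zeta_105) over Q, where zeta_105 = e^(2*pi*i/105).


The degree equals Euler's totient phi(105).
105 = 3 * 5 * 7
phi(105) = 48

48


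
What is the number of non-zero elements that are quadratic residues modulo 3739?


For prime p, the number of non-zero quadratic residues is (p-1)/2.
= (3739-1)/2
= 1869

1869


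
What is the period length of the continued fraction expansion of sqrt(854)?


Run the CF algorithm for sqrt(854).
a_0 = floor(sqrt(854)) = 29; set m_0=0, q_0=1.
Recurrence: m' = q*a - m,  q' = (d - m'^2)/q,  a' = floor((a_0 + m')/q').
  step 1: m=29, q=13, a=4
  step 2: m=23, q=25, a=2
  step 3: m=27, q=5, a=11
  step 4: m=28, q=14, a=4
  step 5: m=28, q=5, a=11
  step 6: m=27, q=25, a=2
  step 7: m=23, q=13, a=4
  step 8: m=29, q=1, a=58
a_8 = 2*a_0 = 58, so the period closes here.
sqrt(854) = [29; 4, 2, 11, 4, 11, 2, 4, 58]
Period length = 8

8


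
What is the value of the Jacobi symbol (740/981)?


Compute (740/981) via quadratic reciprocity:
  pull out 2: (2/981) = -1  (since 981 mod 8 = 5)
  pull out 2: (2/981) = -1  (since 981 mod 8 = 5)
  reciprocity: (185/981) -> +(981/185)
  reduce: (56/185)
  pull out 2: (2/185) = +1  (since 185 mod 8 = 1)
  pull out 2: (2/185) = +1  (since 185 mod 8 = 1)
  pull out 2: (2/185) = +1  (since 185 mod 8 = 1)
  reciprocity: (7/185) -> +(185/7)
  reduce: (3/7)
  reciprocity: (3/7) -> -(7/3)
  reduce: (1/3)
  (1/3) = 1
Product of signs = -1

-1


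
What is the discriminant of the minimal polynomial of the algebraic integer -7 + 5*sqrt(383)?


The element -7 + 5*sqrt(383) has minimal polynomial:
x^2 + 14*x - 9526
Discriminant = (14)^2 - 4*(-9526)
= 196 + 38104
= 38300

38300


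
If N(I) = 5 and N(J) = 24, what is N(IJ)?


N(IJ) = N(I) * N(J)
= 5 * 24
= 120

120


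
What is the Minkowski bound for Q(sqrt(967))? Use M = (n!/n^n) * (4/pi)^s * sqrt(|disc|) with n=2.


d = 967, d mod 4 = 3, so disc(K) = 4d = 3868; |disc(K)| = 3868
Real quadratic field, so n = 2, s = r2 = 0, r1 = 2
M = (n!/n^n) * (4/pi)^s * sqrt(|disc(K)|) = (2!/2^2) * (4/pi)^0 * sqrt(3868)
= 0.5 * 1.000000 * 62.193247
= 31.0966

31.0966
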